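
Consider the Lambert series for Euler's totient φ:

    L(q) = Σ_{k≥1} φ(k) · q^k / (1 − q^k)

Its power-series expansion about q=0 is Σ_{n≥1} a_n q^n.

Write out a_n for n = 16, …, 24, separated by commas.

n=16: 1·16 2·8 4·4 8·2 16·1  φ→[1+1+2+4+8]=16
n=17: 1·17 17·1  φ→[1+16]=17
d|18:{1,2,3,6,9,18}  Σφ=1+1+2+2+6+6=18
q^19  k|19↦φ(k): 1:1 19:18  a_19=19
q^20  k|20↦φ(k): 20:8 10:4 5:4 4:2 2:1 1:1  a_20=20
q^21  k|21↦φ(k): 1:1 3:2 7:6 21:12  a_21=21
d|22:{1,2,11,22}  Σφ=1+1+10+10=22
[q^23] φ(1)=1,φ(23)=22 ⇒ 23
q^24  k|24↦φ(k): 1:1 2:1 3:2 4:2 6:2 8:4 12:4 24:8  a_24=24

16, 17, 18, 19, 20, 21, 22, 23, 24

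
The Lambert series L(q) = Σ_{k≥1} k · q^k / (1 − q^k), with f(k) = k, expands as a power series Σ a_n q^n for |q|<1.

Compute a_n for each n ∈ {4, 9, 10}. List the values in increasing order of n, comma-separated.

7, 13, 18

n=4: 1·4 2·2 4·1  f→[1+2+4]=7
d|9:{1,3,9}  Σf=1+3+9=13
d|10:{1,2,5,10}  Σf=1+2+5+10=18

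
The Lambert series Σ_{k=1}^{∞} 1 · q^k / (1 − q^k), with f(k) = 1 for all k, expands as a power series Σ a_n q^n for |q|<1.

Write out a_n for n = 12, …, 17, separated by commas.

d|12:{1,2,3,4,6,12}  Σf=1+1+1+1+1+1=6
[q^13] f(13)=1,f(1)=1 ⇒ 2
[q^14] f(14)=1,f(7)=1,f(2)=1,f(1)=1 ⇒ 4
d|15:{1,3,5,15}  Σf=1+1+1+1=4
q^16  k|16↦f(k): 1:1 2:1 4:1 8:1 16:1  a_16=5
n=17: 1·17 17·1  f→[1+1]=2

6, 2, 4, 4, 5, 2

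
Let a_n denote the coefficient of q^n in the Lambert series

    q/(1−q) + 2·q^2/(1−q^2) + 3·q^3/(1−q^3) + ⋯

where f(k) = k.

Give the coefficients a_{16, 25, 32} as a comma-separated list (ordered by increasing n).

d|16:{16,8,4,2,1}  Σf=16+8+4+2+1=31
[q^25] f(1)=1,f(5)=5,f(25)=25 ⇒ 31
q^32  k|32↦f(k): 32:32 16:16 8:8 4:4 2:2 1:1  a_32=63

31, 31, 63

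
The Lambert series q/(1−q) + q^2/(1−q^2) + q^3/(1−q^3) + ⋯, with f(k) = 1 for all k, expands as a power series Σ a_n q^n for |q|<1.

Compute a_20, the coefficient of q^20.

a_20 = 6

[q^20] f(20)=1,f(10)=1,f(5)=1,f(4)=1,f(2)=1,f(1)=1 ⇒ 6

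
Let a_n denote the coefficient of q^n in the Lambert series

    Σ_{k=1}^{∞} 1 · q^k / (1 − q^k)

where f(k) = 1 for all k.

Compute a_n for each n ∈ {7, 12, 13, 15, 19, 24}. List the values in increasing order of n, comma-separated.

2, 6, 2, 4, 2, 8

[q^7] f(1)=1,f(7)=1 ⇒ 2
d|12:{1,2,3,4,6,12}  Σf=1+1+1+1+1+1=6
d|13:{1,13}  Σf=1+1=2
d|15:{15,5,3,1}  Σf=1+1+1+1=4
[q^19] f(1)=1,f(19)=1 ⇒ 2
[q^24] f(1)=1,f(2)=1,f(3)=1,f(4)=1,f(6)=1,f(8)=1,f(12)=1,f(24)=1 ⇒ 8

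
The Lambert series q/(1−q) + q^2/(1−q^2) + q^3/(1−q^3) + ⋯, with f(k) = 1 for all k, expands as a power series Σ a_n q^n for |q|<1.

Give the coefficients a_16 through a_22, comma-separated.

n=16: 1·16 2·8 4·4 8·2 16·1  f→[1+1+1+1+1]=5
n=17: 17·1 1·17  f→[1+1]=2
[q^18] f(1)=1,f(2)=1,f(3)=1,f(6)=1,f(9)=1,f(18)=1 ⇒ 6
n=19: 19·1 1·19  f→[1+1]=2
[q^20] f(20)=1,f(10)=1,f(5)=1,f(4)=1,f(2)=1,f(1)=1 ⇒ 6
q^21  k|21↦f(k): 1:1 3:1 7:1 21:1  a_21=4
q^22  k|22↦f(k): 1:1 2:1 11:1 22:1  a_22=4

5, 2, 6, 2, 6, 4, 4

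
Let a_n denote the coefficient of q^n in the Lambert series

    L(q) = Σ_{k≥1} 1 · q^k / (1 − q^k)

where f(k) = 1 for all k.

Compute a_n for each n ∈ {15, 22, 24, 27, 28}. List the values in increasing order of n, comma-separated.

4, 4, 8, 4, 6

[q^15] f(15)=1,f(5)=1,f(3)=1,f(1)=1 ⇒ 4
q^22  k|22↦f(k): 1:1 2:1 11:1 22:1  a_22=4
n=24: 1·24 2·12 3·8 4·6 6·4 8·3 12·2 24·1  f→[1+1+1+1+1+1+1+1]=8
n=27: 1·27 3·9 9·3 27·1  f→[1+1+1+1]=4
n=28: 28·1 14·2 7·4 4·7 2·14 1·28  f→[1+1+1+1+1+1]=6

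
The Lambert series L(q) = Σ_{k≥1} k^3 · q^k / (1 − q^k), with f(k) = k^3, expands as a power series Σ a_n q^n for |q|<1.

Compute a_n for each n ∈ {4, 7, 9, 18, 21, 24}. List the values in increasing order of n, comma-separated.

73, 344, 757, 6813, 9632, 16380

q^4  k|4↦f(k): 4:64 2:8 1:1  a_4=73
n=7: 1·7 7·1  f→[1+343]=344
[q^9] f(1)=1,f(3)=27,f(9)=729 ⇒ 757
q^18  k|18↦f(k): 18:5832 9:729 6:216 3:27 2:8 1:1  a_18=6813
q^21  k|21↦f(k): 21:9261 7:343 3:27 1:1  a_21=9632
q^24  k|24↦f(k): 1:1 2:8 3:27 4:64 6:216 8:512 12:1728 24:13824  a_24=16380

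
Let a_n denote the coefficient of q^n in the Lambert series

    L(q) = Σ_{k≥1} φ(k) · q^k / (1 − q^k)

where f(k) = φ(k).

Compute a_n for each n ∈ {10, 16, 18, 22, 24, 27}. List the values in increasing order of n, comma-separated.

q^10  k|10↦φ(k): 1:1 2:1 5:4 10:4  a_10=10
[q^16] φ(1)=1,φ(2)=1,φ(4)=2,φ(8)=4,φ(16)=8 ⇒ 16
d|18:{18,9,6,3,2,1}  Σφ=6+6+2+2+1+1=18
[q^22] φ(22)=10,φ(11)=10,φ(2)=1,φ(1)=1 ⇒ 22
q^24  k|24↦φ(k): 24:8 12:4 8:4 6:2 4:2 3:2 2:1 1:1  a_24=24
n=27: 27·1 9·3 3·9 1·27  φ→[18+6+2+1]=27

10, 16, 18, 22, 24, 27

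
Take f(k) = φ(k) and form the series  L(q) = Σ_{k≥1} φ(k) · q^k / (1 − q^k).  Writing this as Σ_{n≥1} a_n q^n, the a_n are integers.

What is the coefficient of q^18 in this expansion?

q^18  k|18↦φ(k): 1:1 2:1 3:2 6:2 9:6 18:6  a_18=18

a_18 = 18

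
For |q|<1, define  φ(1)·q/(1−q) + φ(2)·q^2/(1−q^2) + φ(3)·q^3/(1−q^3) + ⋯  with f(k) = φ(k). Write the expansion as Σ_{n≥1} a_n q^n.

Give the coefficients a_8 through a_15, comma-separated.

q^8  k|8↦φ(k): 8:4 4:2 2:1 1:1  a_8=8
n=9: 1·9 3·3 9·1  φ→[1+2+6]=9
[q^10] φ(1)=1,φ(2)=1,φ(5)=4,φ(10)=4 ⇒ 10
[q^11] φ(1)=1,φ(11)=10 ⇒ 11
n=12: 12·1 6·2 4·3 3·4 2·6 1·12  φ→[4+2+2+2+1+1]=12
d|13:{13,1}  Σφ=12+1=13
[q^14] φ(1)=1,φ(2)=1,φ(7)=6,φ(14)=6 ⇒ 14
q^15  k|15↦φ(k): 1:1 3:2 5:4 15:8  a_15=15

8, 9, 10, 11, 12, 13, 14, 15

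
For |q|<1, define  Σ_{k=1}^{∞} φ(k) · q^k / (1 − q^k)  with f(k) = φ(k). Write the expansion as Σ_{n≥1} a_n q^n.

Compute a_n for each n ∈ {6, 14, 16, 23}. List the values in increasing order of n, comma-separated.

q^6  k|6↦φ(k): 6:2 3:2 2:1 1:1  a_6=6
n=14: 14·1 7·2 2·7 1·14  φ→[6+6+1+1]=14
[q^16] φ(1)=1,φ(2)=1,φ(4)=2,φ(8)=4,φ(16)=8 ⇒ 16
d|23:{23,1}  Σφ=22+1=23

6, 14, 16, 23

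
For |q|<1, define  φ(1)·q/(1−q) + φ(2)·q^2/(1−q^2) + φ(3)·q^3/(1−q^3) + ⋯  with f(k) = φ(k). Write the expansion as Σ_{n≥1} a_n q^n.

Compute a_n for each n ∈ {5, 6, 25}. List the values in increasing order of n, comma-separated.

q^5  k|5↦φ(k): 1:1 5:4  a_5=5
d|6:{6,3,2,1}  Σφ=2+2+1+1=6
[q^25] φ(25)=20,φ(5)=4,φ(1)=1 ⇒ 25

5, 6, 25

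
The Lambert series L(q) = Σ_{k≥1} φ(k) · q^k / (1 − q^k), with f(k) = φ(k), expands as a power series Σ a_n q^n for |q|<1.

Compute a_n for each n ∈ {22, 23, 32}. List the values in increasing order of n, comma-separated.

d|22:{1,2,11,22}  Σφ=1+1+10+10=22
d|23:{23,1}  Σφ=22+1=23
n=32: 32·1 16·2 8·4 4·8 2·16 1·32  φ→[16+8+4+2+1+1]=32

22, 23, 32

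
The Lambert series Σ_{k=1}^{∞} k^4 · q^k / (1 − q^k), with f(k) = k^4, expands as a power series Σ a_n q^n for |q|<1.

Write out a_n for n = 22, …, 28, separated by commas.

d|22:{22,11,2,1}  Σf=234256+14641+16+1=248914
d|23:{1,23}  Σf=1+279841=279842
d|24:{24,12,8,6,4,3,2,1}  Σf=331776+20736+4096+1296+256+81+16+1=358258
d|25:{1,5,25}  Σf=1+625+390625=391251
d|26:{1,2,13,26}  Σf=1+16+28561+456976=485554
d|27:{27,9,3,1}  Σf=531441+6561+81+1=538084
n=28: 28·1 14·2 7·4 4·7 2·14 1·28  f→[614656+38416+2401+256+16+1]=655746

248914, 279842, 358258, 391251, 485554, 538084, 655746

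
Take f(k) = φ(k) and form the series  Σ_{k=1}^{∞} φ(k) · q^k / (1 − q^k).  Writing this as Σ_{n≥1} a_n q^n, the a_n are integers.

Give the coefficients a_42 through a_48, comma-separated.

n=42: 42·1 21·2 14·3 7·6 6·7 3·14 2·21 1·42  φ→[12+12+6+6+2+2+1+1]=42
n=43: 43·1 1·43  φ→[42+1]=43
q^44  k|44↦φ(k): 44:20 22:10 11:10 4:2 2:1 1:1  a_44=44
d|45:{45,15,9,5,3,1}  Σφ=24+8+6+4+2+1=45
d|46:{1,2,23,46}  Σφ=1+1+22+22=46
q^47  k|47↦φ(k): 47:46 1:1  a_47=47
q^48  k|48↦φ(k): 48:16 24:8 16:8 12:4 8:4 6:2 4:2 3:2 2:1 1:1  a_48=48

42, 43, 44, 45, 46, 47, 48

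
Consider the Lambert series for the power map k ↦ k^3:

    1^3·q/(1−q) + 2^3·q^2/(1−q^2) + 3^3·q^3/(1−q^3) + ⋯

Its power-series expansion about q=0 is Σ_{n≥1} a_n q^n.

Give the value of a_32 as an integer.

[q^32] f(32)=32768,f(16)=4096,f(8)=512,f(4)=64,f(2)=8,f(1)=1 ⇒ 37449

a_32 = 37449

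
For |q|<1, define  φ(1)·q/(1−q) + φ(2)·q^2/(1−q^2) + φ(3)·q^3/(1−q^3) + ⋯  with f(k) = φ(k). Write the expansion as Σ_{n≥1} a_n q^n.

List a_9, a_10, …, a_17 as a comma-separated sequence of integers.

n=9: 1·9 3·3 9·1  φ→[1+2+6]=9
n=10: 10·1 5·2 2·5 1·10  φ→[4+4+1+1]=10
d|11:{1,11}  Σφ=1+10=11
d|12:{12,6,4,3,2,1}  Σφ=4+2+2+2+1+1=12
[q^13] φ(13)=12,φ(1)=1 ⇒ 13
n=14: 14·1 7·2 2·7 1·14  φ→[6+6+1+1]=14
d|15:{1,3,5,15}  Σφ=1+2+4+8=15
[q^16] φ(16)=8,φ(8)=4,φ(4)=2,φ(2)=1,φ(1)=1 ⇒ 16
[q^17] φ(1)=1,φ(17)=16 ⇒ 17

9, 10, 11, 12, 13, 14, 15, 16, 17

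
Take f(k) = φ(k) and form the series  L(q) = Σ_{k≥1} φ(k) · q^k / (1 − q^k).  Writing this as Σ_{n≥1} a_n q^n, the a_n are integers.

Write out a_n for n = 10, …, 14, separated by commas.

q^10  k|10↦φ(k): 10:4 5:4 2:1 1:1  a_10=10
[q^11] φ(11)=10,φ(1)=1 ⇒ 11
n=12: 1·12 2·6 3·4 4·3 6·2 12·1  φ→[1+1+2+2+2+4]=12
d|13:{1,13}  Σφ=1+12=13
[q^14] φ(1)=1,φ(2)=1,φ(7)=6,φ(14)=6 ⇒ 14

10, 11, 12, 13, 14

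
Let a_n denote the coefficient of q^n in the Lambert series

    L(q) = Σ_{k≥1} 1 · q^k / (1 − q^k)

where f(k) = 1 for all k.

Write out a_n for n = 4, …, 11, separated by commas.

3, 2, 4, 2, 4, 3, 4, 2

n=4: 4·1 2·2 1·4  f→[1+1+1]=3
q^5  k|5↦f(k): 1:1 5:1  a_5=2
d|6:{6,3,2,1}  Σf=1+1+1+1=4
d|7:{7,1}  Σf=1+1=2
d|8:{8,4,2,1}  Σf=1+1+1+1=4
n=9: 1·9 3·3 9·1  f→[1+1+1]=3
[q^10] f(10)=1,f(5)=1,f(2)=1,f(1)=1 ⇒ 4
n=11: 1·11 11·1  f→[1+1]=2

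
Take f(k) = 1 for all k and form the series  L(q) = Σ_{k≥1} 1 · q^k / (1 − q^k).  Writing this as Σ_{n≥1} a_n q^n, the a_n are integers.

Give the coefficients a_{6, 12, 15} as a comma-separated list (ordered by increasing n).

4, 6, 4

n=6: 6·1 3·2 2·3 1·6  f→[1+1+1+1]=4
n=12: 1·12 2·6 3·4 4·3 6·2 12·1  f→[1+1+1+1+1+1]=6
d|15:{15,5,3,1}  Σf=1+1+1+1=4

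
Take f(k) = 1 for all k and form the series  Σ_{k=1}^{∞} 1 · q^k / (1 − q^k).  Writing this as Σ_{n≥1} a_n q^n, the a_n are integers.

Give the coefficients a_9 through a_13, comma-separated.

n=9: 9·1 3·3 1·9  f→[1+1+1]=3
n=10: 10·1 5·2 2·5 1·10  f→[1+1+1+1]=4
n=11: 1·11 11·1  f→[1+1]=2
q^12  k|12↦f(k): 1:1 2:1 3:1 4:1 6:1 12:1  a_12=6
n=13: 1·13 13·1  f→[1+1]=2

3, 4, 2, 6, 2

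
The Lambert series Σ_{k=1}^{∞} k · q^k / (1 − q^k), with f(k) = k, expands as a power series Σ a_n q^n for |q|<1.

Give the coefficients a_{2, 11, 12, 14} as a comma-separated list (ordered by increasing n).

3, 12, 28, 24

d|2:{2,1}  Σf=2+1=3
n=11: 1·11 11·1  f→[1+11]=12
n=12: 1·12 2·6 3·4 4·3 6·2 12·1  f→[1+2+3+4+6+12]=28
d|14:{1,2,7,14}  Σf=1+2+7+14=24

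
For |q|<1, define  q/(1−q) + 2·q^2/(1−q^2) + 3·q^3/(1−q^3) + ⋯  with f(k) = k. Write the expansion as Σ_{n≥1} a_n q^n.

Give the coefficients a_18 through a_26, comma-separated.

[q^18] f(18)=18,f(9)=9,f(6)=6,f(3)=3,f(2)=2,f(1)=1 ⇒ 39
[q^19] f(19)=19,f(1)=1 ⇒ 20
n=20: 20·1 10·2 5·4 4·5 2·10 1·20  f→[20+10+5+4+2+1]=42
q^21  k|21↦f(k): 1:1 3:3 7:7 21:21  a_21=32
d|22:{22,11,2,1}  Σf=22+11+2+1=36
q^23  k|23↦f(k): 23:23 1:1  a_23=24
q^24  k|24↦f(k): 24:24 12:12 8:8 6:6 4:4 3:3 2:2 1:1  a_24=60
d|25:{1,5,25}  Σf=1+5+25=31
d|26:{26,13,2,1}  Σf=26+13+2+1=42

39, 20, 42, 32, 36, 24, 60, 31, 42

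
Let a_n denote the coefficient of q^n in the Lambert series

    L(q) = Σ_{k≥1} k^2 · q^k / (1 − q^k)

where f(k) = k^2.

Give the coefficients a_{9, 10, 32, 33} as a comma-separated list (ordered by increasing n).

q^9  k|9↦f(k): 1:1 3:9 9:81  a_9=91
[q^10] f(10)=100,f(5)=25,f(2)=4,f(1)=1 ⇒ 130
n=32: 1·32 2·16 4·8 8·4 16·2 32·1  f→[1+4+16+64+256+1024]=1365
n=33: 33·1 11·3 3·11 1·33  f→[1089+121+9+1]=1220

91, 130, 1365, 1220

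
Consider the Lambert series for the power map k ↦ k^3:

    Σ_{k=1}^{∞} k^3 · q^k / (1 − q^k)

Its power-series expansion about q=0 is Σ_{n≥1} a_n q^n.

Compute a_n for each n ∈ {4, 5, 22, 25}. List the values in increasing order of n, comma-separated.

n=4: 1·4 2·2 4·1  f→[1+8+64]=73
n=5: 5·1 1·5  f→[125+1]=126
[q^22] f(1)=1,f(2)=8,f(11)=1331,f(22)=10648 ⇒ 11988
q^25  k|25↦f(k): 25:15625 5:125 1:1  a_25=15751

73, 126, 11988, 15751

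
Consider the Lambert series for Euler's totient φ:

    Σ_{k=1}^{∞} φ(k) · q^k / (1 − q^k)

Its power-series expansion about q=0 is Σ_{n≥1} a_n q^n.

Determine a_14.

[q^14] φ(14)=6,φ(7)=6,φ(2)=1,φ(1)=1 ⇒ 14

a_14 = 14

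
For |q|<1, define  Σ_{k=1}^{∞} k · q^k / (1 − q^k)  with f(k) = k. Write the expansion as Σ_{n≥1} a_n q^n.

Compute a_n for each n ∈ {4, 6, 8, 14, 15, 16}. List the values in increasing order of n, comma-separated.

7, 12, 15, 24, 24, 31

q^4  k|4↦f(k): 4:4 2:2 1:1  a_4=7
d|6:{1,2,3,6}  Σf=1+2+3+6=12
d|8:{8,4,2,1}  Σf=8+4+2+1=15
n=14: 14·1 7·2 2·7 1·14  f→[14+7+2+1]=24
[q^15] f(1)=1,f(3)=3,f(5)=5,f(15)=15 ⇒ 24
n=16: 1·16 2·8 4·4 8·2 16·1  f→[1+2+4+8+16]=31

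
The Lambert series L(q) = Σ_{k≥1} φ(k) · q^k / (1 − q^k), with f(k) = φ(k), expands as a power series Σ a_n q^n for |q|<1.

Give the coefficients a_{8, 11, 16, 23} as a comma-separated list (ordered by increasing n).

d|8:{8,4,2,1}  Σφ=4+2+1+1=8
[q^11] φ(1)=1,φ(11)=10 ⇒ 11
n=16: 16·1 8·2 4·4 2·8 1·16  φ→[8+4+2+1+1]=16
q^23  k|23↦φ(k): 23:22 1:1  a_23=23

8, 11, 16, 23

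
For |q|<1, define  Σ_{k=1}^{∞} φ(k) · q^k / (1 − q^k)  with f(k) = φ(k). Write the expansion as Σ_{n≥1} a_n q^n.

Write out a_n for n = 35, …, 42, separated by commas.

q^35  k|35↦φ(k): 35:24 7:6 5:4 1:1  a_35=35
[q^36] φ(36)=12,φ(18)=6,φ(12)=4,φ(9)=6,φ(6)=2,φ(4)=2,φ(3)=2,φ(2)=1,φ(1)=1 ⇒ 36
d|37:{1,37}  Σφ=1+36=37
q^38  k|38↦φ(k): 1:1 2:1 19:18 38:18  a_38=38
d|39:{1,3,13,39}  Σφ=1+2+12+24=39
q^40  k|40↦φ(k): 1:1 2:1 4:2 5:4 8:4 10:4 20:8 40:16  a_40=40
q^41  k|41↦φ(k): 41:40 1:1  a_41=41
[q^42] φ(1)=1,φ(2)=1,φ(3)=2,φ(6)=2,φ(7)=6,φ(14)=6,φ(21)=12,φ(42)=12 ⇒ 42

35, 36, 37, 38, 39, 40, 41, 42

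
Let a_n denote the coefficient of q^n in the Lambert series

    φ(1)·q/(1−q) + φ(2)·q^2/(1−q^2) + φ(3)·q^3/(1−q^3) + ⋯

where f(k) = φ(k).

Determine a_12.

n=12: 12·1 6·2 4·3 3·4 2·6 1·12  φ→[4+2+2+2+1+1]=12

a_12 = 12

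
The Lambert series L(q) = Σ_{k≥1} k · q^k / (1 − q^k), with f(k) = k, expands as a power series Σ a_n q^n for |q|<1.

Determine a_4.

d|4:{4,2,1}  Σf=4+2+1=7

a_4 = 7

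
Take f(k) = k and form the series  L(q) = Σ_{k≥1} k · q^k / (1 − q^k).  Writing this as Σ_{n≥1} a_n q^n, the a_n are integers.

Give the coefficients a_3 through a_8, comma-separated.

4, 7, 6, 12, 8, 15

[q^3] f(1)=1,f(3)=3 ⇒ 4
[q^4] f(4)=4,f(2)=2,f(1)=1 ⇒ 7
n=5: 1·5 5·1  f→[1+5]=6
[q^6] f(6)=6,f(3)=3,f(2)=2,f(1)=1 ⇒ 12
d|7:{7,1}  Σf=7+1=8
q^8  k|8↦f(k): 8:8 4:4 2:2 1:1  a_8=15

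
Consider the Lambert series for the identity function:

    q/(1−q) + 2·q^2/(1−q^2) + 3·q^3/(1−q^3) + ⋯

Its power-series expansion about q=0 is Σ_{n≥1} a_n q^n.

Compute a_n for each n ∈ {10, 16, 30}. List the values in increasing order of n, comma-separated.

18, 31, 72

[q^10] f(1)=1,f(2)=2,f(5)=5,f(10)=10 ⇒ 18
[q^16] f(1)=1,f(2)=2,f(4)=4,f(8)=8,f(16)=16 ⇒ 31
n=30: 1·30 2·15 3·10 5·6 6·5 10·3 15·2 30·1  f→[1+2+3+5+6+10+15+30]=72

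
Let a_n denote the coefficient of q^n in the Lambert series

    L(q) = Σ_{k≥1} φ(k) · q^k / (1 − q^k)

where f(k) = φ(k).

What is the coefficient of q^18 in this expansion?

n=18: 18·1 9·2 6·3 3·6 2·9 1·18  φ→[6+6+2+2+1+1]=18

a_18 = 18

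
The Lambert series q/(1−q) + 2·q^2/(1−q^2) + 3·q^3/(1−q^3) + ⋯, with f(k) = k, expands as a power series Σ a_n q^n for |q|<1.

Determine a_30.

a_30 = 72

d|30:{30,15,10,6,5,3,2,1}  Σf=30+15+10+6+5+3+2+1=72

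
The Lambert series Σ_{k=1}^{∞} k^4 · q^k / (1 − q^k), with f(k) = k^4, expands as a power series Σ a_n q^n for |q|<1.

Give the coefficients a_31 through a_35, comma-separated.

q^31  k|31↦f(k): 31:923521 1:1  a_31=923522
n=32: 1·32 2·16 4·8 8·4 16·2 32·1  f→[1+16+256+4096+65536+1048576]=1118481
d|33:{33,11,3,1}  Σf=1185921+14641+81+1=1200644
d|34:{34,17,2,1}  Σf=1336336+83521+16+1=1419874
q^35  k|35↦f(k): 35:1500625 7:2401 5:625 1:1  a_35=1503652

923522, 1118481, 1200644, 1419874, 1503652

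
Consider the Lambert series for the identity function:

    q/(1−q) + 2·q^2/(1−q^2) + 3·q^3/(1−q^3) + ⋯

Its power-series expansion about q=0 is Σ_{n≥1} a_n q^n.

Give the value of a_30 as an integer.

d|30:{30,15,10,6,5,3,2,1}  Σf=30+15+10+6+5+3+2+1=72

a_30 = 72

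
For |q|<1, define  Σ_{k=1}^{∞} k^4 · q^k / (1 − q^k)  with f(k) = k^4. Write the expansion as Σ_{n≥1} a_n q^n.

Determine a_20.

a_20 = 170898

n=20: 1·20 2·10 4·5 5·4 10·2 20·1  f→[1+16+256+625+10000+160000]=170898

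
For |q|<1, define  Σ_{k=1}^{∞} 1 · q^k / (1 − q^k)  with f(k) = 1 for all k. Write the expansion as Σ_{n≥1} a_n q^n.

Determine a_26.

a_26 = 4

d|26:{26,13,2,1}  Σf=1+1+1+1=4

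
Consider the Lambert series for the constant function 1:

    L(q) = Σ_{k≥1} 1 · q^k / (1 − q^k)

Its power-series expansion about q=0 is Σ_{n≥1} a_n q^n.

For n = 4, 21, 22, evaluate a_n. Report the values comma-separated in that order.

3, 4, 4

q^4  k|4↦f(k): 1:1 2:1 4:1  a_4=3
d|21:{1,3,7,21}  Σf=1+1+1+1=4
[q^22] f(22)=1,f(11)=1,f(2)=1,f(1)=1 ⇒ 4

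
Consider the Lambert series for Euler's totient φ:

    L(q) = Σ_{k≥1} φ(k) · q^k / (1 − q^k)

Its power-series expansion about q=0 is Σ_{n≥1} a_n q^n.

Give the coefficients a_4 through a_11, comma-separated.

q^4  k|4↦φ(k): 1:1 2:1 4:2  a_4=4
d|5:{1,5}  Σφ=1+4=5
n=6: 1·6 2·3 3·2 6·1  φ→[1+1+2+2]=6
q^7  k|7↦φ(k): 7:6 1:1  a_7=7
n=8: 1·8 2·4 4·2 8·1  φ→[1+1+2+4]=8
d|9:{9,3,1}  Σφ=6+2+1=9
d|10:{10,5,2,1}  Σφ=4+4+1+1=10
q^11  k|11↦φ(k): 1:1 11:10  a_11=11

4, 5, 6, 7, 8, 9, 10, 11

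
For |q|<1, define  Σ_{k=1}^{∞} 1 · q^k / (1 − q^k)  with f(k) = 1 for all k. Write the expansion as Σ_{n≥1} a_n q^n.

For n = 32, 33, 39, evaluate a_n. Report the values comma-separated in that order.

6, 4, 4

[q^32] f(32)=1,f(16)=1,f(8)=1,f(4)=1,f(2)=1,f(1)=1 ⇒ 6
q^33  k|33↦f(k): 1:1 3:1 11:1 33:1  a_33=4
q^39  k|39↦f(k): 1:1 3:1 13:1 39:1  a_39=4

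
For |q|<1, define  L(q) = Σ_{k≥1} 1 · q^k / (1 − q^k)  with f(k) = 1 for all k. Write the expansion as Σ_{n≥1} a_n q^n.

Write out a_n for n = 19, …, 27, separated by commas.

2, 6, 4, 4, 2, 8, 3, 4, 4

d|19:{1,19}  Σf=1+1=2
q^20  k|20↦f(k): 20:1 10:1 5:1 4:1 2:1 1:1  a_20=6
[q^21] f(1)=1,f(3)=1,f(7)=1,f(21)=1 ⇒ 4
[q^22] f(1)=1,f(2)=1,f(11)=1,f(22)=1 ⇒ 4
n=23: 1·23 23·1  f→[1+1]=2
d|24:{1,2,3,4,6,8,12,24}  Σf=1+1+1+1+1+1+1+1=8
d|25:{25,5,1}  Σf=1+1+1=3
d|26:{1,2,13,26}  Σf=1+1+1+1=4
n=27: 1·27 3·9 9·3 27·1  f→[1+1+1+1]=4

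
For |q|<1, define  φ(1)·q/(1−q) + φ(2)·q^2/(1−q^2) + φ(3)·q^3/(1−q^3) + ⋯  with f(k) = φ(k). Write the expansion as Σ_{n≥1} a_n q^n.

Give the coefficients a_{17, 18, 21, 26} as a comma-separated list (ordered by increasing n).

[q^17] φ(17)=16,φ(1)=1 ⇒ 17
q^18  k|18↦φ(k): 18:6 9:6 6:2 3:2 2:1 1:1  a_18=18
n=21: 1·21 3·7 7·3 21·1  φ→[1+2+6+12]=21
n=26: 1·26 2·13 13·2 26·1  φ→[1+1+12+12]=26

17, 18, 21, 26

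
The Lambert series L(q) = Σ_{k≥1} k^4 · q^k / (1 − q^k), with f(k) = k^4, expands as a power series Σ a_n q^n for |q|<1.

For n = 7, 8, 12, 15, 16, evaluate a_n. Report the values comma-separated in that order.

2402, 4369, 22386, 51332, 69905

q^7  k|7↦f(k): 7:2401 1:1  a_7=2402
q^8  k|8↦f(k): 1:1 2:16 4:256 8:4096  a_8=4369
d|12:{1,2,3,4,6,12}  Σf=1+16+81+256+1296+20736=22386
n=15: 15·1 5·3 3·5 1·15  f→[50625+625+81+1]=51332
d|16:{1,2,4,8,16}  Σf=1+16+256+4096+65536=69905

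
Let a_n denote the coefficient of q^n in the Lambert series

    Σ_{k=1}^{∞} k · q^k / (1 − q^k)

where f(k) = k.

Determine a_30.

d|30:{30,15,10,6,5,3,2,1}  Σf=30+15+10+6+5+3+2+1=72

a_30 = 72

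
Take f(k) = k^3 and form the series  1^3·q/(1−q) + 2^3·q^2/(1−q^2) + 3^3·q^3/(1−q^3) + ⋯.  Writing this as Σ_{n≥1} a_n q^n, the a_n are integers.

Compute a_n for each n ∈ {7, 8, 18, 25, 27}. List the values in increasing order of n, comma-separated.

344, 585, 6813, 15751, 20440

n=7: 1·7 7·1  f→[1+343]=344
d|8:{8,4,2,1}  Σf=512+64+8+1=585
n=18: 1·18 2·9 3·6 6·3 9·2 18·1  f→[1+8+27+216+729+5832]=6813
d|25:{1,5,25}  Σf=1+125+15625=15751
n=27: 27·1 9·3 3·9 1·27  f→[19683+729+27+1]=20440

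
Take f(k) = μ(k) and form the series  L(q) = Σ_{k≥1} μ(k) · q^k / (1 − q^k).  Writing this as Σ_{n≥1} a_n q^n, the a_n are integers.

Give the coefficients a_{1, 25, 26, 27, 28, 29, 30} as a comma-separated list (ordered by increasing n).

1, 0, 0, 0, 0, 0, 0

[q^1] μ(1)=1 ⇒ 1
n=25: 1·25 5·5 25·1  μ→[1+(-1)+0]=0
q^26  k|26↦μ(k): 26:1 13:-1 2:-1 1:1  a_26=0
d|27:{1,3,9,27}  Σμ=1+(-1)+0+0=0
d|28:{28,14,7,4,2,1}  Σμ=0+1+(-1)+0+(-1)+1=0
[q^29] μ(29)=-1,μ(1)=1 ⇒ 0
q^30  k|30↦μ(k): 1:1 2:-1 3:-1 5:-1 6:1 10:1 15:1 30:-1  a_30=0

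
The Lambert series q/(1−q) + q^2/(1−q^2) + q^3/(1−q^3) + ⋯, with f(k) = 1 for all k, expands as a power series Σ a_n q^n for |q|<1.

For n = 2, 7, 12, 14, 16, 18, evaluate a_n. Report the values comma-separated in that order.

[q^2] f(2)=1,f(1)=1 ⇒ 2
[q^7] f(1)=1,f(7)=1 ⇒ 2
d|12:{1,2,3,4,6,12}  Σf=1+1+1+1+1+1=6
n=14: 1·14 2·7 7·2 14·1  f→[1+1+1+1]=4
n=16: 16·1 8·2 4·4 2·8 1·16  f→[1+1+1+1+1]=5
[q^18] f(18)=1,f(9)=1,f(6)=1,f(3)=1,f(2)=1,f(1)=1 ⇒ 6

2, 2, 6, 4, 5, 6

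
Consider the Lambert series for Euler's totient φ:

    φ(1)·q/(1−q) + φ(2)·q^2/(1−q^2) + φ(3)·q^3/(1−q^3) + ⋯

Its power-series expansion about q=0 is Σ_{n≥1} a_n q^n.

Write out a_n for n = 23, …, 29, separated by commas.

d|23:{23,1}  Σφ=22+1=23
q^24  k|24↦φ(k): 1:1 2:1 3:2 4:2 6:2 8:4 12:4 24:8  a_24=24
q^25  k|25↦φ(k): 1:1 5:4 25:20  a_25=25
q^26  k|26↦φ(k): 26:12 13:12 2:1 1:1  a_26=26
[q^27] φ(1)=1,φ(3)=2,φ(9)=6,φ(27)=18 ⇒ 27
d|28:{1,2,4,7,14,28}  Σφ=1+1+2+6+6+12=28
[q^29] φ(1)=1,φ(29)=28 ⇒ 29

23, 24, 25, 26, 27, 28, 29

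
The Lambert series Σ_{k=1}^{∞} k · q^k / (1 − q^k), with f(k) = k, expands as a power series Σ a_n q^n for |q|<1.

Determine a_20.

a_20 = 42

q^20  k|20↦f(k): 20:20 10:10 5:5 4:4 2:2 1:1  a_20=42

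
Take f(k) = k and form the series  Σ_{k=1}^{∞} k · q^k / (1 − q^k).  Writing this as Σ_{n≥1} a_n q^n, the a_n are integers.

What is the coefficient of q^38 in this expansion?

a_38 = 60

n=38: 1·38 2·19 19·2 38·1  f→[1+2+19+38]=60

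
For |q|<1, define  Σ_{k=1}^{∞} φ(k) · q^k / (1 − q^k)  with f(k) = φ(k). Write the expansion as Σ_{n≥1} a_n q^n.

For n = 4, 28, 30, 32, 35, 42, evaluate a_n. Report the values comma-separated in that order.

q^4  k|4↦φ(k): 1:1 2:1 4:2  a_4=4
q^28  k|28↦φ(k): 28:12 14:6 7:6 4:2 2:1 1:1  a_28=28
[q^30] φ(1)=1,φ(2)=1,φ(3)=2,φ(5)=4,φ(6)=2,φ(10)=4,φ(15)=8,φ(30)=8 ⇒ 30
n=32: 32·1 16·2 8·4 4·8 2·16 1·32  φ→[16+8+4+2+1+1]=32
d|35:{35,7,5,1}  Σφ=24+6+4+1=35
[q^42] φ(42)=12,φ(21)=12,φ(14)=6,φ(7)=6,φ(6)=2,φ(3)=2,φ(2)=1,φ(1)=1 ⇒ 42

4, 28, 30, 32, 35, 42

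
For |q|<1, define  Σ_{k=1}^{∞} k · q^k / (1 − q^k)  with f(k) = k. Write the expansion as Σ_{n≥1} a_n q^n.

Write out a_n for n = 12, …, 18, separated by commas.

28, 14, 24, 24, 31, 18, 39

d|12:{1,2,3,4,6,12}  Σf=1+2+3+4+6+12=28
[q^13] f(13)=13,f(1)=1 ⇒ 14
[q^14] f(14)=14,f(7)=7,f(2)=2,f(1)=1 ⇒ 24
[q^15] f(1)=1,f(3)=3,f(5)=5,f(15)=15 ⇒ 24
q^16  k|16↦f(k): 1:1 2:2 4:4 8:8 16:16  a_16=31
d|17:{17,1}  Σf=17+1=18
q^18  k|18↦f(k): 1:1 2:2 3:3 6:6 9:9 18:18  a_18=39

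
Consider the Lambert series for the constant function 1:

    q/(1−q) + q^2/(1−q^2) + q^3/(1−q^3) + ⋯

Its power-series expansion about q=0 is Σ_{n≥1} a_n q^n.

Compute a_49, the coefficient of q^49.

q^49  k|49↦f(k): 1:1 7:1 49:1  a_49=3

a_49 = 3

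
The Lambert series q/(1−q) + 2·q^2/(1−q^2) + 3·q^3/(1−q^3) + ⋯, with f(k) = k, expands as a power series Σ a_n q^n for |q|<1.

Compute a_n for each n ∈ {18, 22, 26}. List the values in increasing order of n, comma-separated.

39, 36, 42

n=18: 18·1 9·2 6·3 3·6 2·9 1·18  f→[18+9+6+3+2+1]=39
[q^22] f(1)=1,f(2)=2,f(11)=11,f(22)=22 ⇒ 36
q^26  k|26↦f(k): 26:26 13:13 2:2 1:1  a_26=42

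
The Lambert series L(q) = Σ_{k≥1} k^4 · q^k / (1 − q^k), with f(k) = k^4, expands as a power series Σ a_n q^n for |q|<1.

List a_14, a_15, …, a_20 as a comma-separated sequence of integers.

[q^14] f(14)=38416,f(7)=2401,f(2)=16,f(1)=1 ⇒ 40834
n=15: 15·1 5·3 3·5 1·15  f→[50625+625+81+1]=51332
[q^16] f(1)=1,f(2)=16,f(4)=256,f(8)=4096,f(16)=65536 ⇒ 69905
[q^17] f(17)=83521,f(1)=1 ⇒ 83522
[q^18] f(18)=104976,f(9)=6561,f(6)=1296,f(3)=81,f(2)=16,f(1)=1 ⇒ 112931
[q^19] f(19)=130321,f(1)=1 ⇒ 130322
[q^20] f(20)=160000,f(10)=10000,f(5)=625,f(4)=256,f(2)=16,f(1)=1 ⇒ 170898

40834, 51332, 69905, 83522, 112931, 130322, 170898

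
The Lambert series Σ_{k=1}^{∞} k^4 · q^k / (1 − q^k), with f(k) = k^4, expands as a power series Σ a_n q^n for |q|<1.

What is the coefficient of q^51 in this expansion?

a_51 = 6848804

q^51  k|51↦f(k): 51:6765201 17:83521 3:81 1:1  a_51=6848804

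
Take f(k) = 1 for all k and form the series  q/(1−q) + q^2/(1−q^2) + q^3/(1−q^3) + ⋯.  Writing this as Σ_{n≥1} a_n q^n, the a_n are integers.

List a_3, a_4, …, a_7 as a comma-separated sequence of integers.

[q^3] f(3)=1,f(1)=1 ⇒ 2
d|4:{4,2,1}  Σf=1+1+1=3
d|5:{5,1}  Σf=1+1=2
q^6  k|6↦f(k): 1:1 2:1 3:1 6:1  a_6=4
d|7:{1,7}  Σf=1+1=2

2, 3, 2, 4, 2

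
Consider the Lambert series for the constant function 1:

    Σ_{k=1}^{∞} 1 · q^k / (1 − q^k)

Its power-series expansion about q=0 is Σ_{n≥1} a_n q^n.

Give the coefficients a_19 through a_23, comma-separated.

q^19  k|19↦f(k): 1:1 19:1  a_19=2
d|20:{20,10,5,4,2,1}  Σf=1+1+1+1+1+1=6
q^21  k|21↦f(k): 21:1 7:1 3:1 1:1  a_21=4
[q^22] f(22)=1,f(11)=1,f(2)=1,f(1)=1 ⇒ 4
n=23: 1·23 23·1  f→[1+1]=2

2, 6, 4, 4, 2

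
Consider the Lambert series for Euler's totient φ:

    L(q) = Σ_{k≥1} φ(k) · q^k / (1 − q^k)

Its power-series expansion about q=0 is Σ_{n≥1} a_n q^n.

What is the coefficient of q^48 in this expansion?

d|48:{1,2,3,4,6,8,12,16,24,48}  Σφ=1+1+2+2+2+4+4+8+8+16=48

a_48 = 48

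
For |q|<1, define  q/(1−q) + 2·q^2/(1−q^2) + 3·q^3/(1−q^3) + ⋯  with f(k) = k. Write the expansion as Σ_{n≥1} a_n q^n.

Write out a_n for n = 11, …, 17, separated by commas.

[q^11] f(1)=1,f(11)=11 ⇒ 12
d|12:{12,6,4,3,2,1}  Σf=12+6+4+3+2+1=28
n=13: 1·13 13·1  f→[1+13]=14
[q^14] f(14)=14,f(7)=7,f(2)=2,f(1)=1 ⇒ 24
d|15:{1,3,5,15}  Σf=1+3+5+15=24
[q^16] f(1)=1,f(2)=2,f(4)=4,f(8)=8,f(16)=16 ⇒ 31
[q^17] f(17)=17,f(1)=1 ⇒ 18

12, 28, 14, 24, 24, 31, 18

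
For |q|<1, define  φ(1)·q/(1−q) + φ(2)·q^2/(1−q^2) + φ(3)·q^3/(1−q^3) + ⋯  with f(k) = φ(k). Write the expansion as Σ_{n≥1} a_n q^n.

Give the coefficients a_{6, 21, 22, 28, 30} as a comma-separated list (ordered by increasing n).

q^6  k|6↦φ(k): 1:1 2:1 3:2 6:2  a_6=6
[q^21] φ(21)=12,φ(7)=6,φ(3)=2,φ(1)=1 ⇒ 21
q^22  k|22↦φ(k): 1:1 2:1 11:10 22:10  a_22=22
q^28  k|28↦φ(k): 28:12 14:6 7:6 4:2 2:1 1:1  a_28=28
q^30  k|30↦φ(k): 1:1 2:1 3:2 5:4 6:2 10:4 15:8 30:8  a_30=30

6, 21, 22, 28, 30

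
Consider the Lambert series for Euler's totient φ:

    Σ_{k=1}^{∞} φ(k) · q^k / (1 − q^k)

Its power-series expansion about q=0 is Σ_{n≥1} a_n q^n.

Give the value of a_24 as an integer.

n=24: 1·24 2·12 3·8 4·6 6·4 8·3 12·2 24·1  φ→[1+1+2+2+2+4+4+8]=24

a_24 = 24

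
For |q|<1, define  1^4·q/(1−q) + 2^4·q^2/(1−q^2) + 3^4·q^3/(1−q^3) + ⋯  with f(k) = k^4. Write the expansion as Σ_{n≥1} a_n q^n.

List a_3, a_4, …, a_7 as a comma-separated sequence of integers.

n=3: 1·3 3·1  f→[1+81]=82
[q^4] f(4)=256,f(2)=16,f(1)=1 ⇒ 273
q^5  k|5↦f(k): 5:625 1:1  a_5=626
d|6:{6,3,2,1}  Σf=1296+81+16+1=1394
q^7  k|7↦f(k): 7:2401 1:1  a_7=2402

82, 273, 626, 1394, 2402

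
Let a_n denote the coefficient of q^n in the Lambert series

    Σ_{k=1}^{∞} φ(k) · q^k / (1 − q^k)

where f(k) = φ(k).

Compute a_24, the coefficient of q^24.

[q^24] φ(1)=1,φ(2)=1,φ(3)=2,φ(4)=2,φ(6)=2,φ(8)=4,φ(12)=4,φ(24)=8 ⇒ 24

a_24 = 24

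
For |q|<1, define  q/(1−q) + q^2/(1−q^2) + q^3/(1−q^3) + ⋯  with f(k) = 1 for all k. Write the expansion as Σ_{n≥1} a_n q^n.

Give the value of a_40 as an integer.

a_40 = 8

[q^40] f(40)=1,f(20)=1,f(10)=1,f(8)=1,f(5)=1,f(4)=1,f(2)=1,f(1)=1 ⇒ 8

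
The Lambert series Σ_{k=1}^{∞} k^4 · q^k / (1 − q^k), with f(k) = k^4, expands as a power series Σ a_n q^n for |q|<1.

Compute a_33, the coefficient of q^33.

a_33 = 1200644

q^33  k|33↦f(k): 1:1 3:81 11:14641 33:1185921  a_33=1200644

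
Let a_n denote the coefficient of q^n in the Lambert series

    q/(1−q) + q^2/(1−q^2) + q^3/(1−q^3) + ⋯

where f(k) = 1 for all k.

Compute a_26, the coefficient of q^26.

a_26 = 4

q^26  k|26↦f(k): 1:1 2:1 13:1 26:1  a_26=4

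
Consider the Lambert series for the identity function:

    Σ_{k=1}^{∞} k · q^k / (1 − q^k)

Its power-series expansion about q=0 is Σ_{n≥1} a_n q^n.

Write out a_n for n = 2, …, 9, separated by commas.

q^2  k|2↦f(k): 2:2 1:1  a_2=3
d|3:{3,1}  Σf=3+1=4
n=4: 1·4 2·2 4·1  f→[1+2+4]=7
n=5: 1·5 5·1  f→[1+5]=6
q^6  k|6↦f(k): 1:1 2:2 3:3 6:6  a_6=12
q^7  k|7↦f(k): 1:1 7:7  a_7=8
[q^8] f(1)=1,f(2)=2,f(4)=4,f(8)=8 ⇒ 15
n=9: 1·9 3·3 9·1  f→[1+3+9]=13

3, 4, 7, 6, 12, 8, 15, 13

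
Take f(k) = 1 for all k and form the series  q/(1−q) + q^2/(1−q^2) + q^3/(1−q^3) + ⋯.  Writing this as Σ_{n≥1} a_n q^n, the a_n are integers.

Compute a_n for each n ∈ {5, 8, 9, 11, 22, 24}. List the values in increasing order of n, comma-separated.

2, 4, 3, 2, 4, 8

n=5: 1·5 5·1  f→[1+1]=2
[q^8] f(8)=1,f(4)=1,f(2)=1,f(1)=1 ⇒ 4
d|9:{1,3,9}  Σf=1+1+1=3
n=11: 1·11 11·1  f→[1+1]=2
[q^22] f(22)=1,f(11)=1,f(2)=1,f(1)=1 ⇒ 4
d|24:{1,2,3,4,6,8,12,24}  Σf=1+1+1+1+1+1+1+1=8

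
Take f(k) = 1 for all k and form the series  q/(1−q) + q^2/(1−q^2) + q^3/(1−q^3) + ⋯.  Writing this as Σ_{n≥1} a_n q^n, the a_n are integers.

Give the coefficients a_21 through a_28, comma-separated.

4, 4, 2, 8, 3, 4, 4, 6

n=21: 1·21 3·7 7·3 21·1  f→[1+1+1+1]=4
n=22: 22·1 11·2 2·11 1·22  f→[1+1+1+1]=4
d|23:{1,23}  Σf=1+1=2
q^24  k|24↦f(k): 24:1 12:1 8:1 6:1 4:1 3:1 2:1 1:1  a_24=8
d|25:{25,5,1}  Σf=1+1+1=3
[q^26] f(26)=1,f(13)=1,f(2)=1,f(1)=1 ⇒ 4
q^27  k|27↦f(k): 27:1 9:1 3:1 1:1  a_27=4
[q^28] f(1)=1,f(2)=1,f(4)=1,f(7)=1,f(14)=1,f(28)=1 ⇒ 6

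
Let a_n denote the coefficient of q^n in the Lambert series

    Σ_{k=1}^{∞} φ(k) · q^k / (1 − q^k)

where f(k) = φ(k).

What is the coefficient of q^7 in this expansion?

[q^7] φ(7)=6,φ(1)=1 ⇒ 7

a_7 = 7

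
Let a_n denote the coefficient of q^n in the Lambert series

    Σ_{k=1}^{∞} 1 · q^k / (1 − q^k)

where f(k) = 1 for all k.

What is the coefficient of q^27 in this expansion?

a_27 = 4

[q^27] f(27)=1,f(9)=1,f(3)=1,f(1)=1 ⇒ 4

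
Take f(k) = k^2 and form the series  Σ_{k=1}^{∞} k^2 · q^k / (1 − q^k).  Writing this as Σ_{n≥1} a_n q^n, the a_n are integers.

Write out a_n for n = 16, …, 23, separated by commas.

[q^16] f(16)=256,f(8)=64,f(4)=16,f(2)=4,f(1)=1 ⇒ 341
d|17:{1,17}  Σf=1+289=290
n=18: 1·18 2·9 3·6 6·3 9·2 18·1  f→[1+4+9+36+81+324]=455
q^19  k|19↦f(k): 19:361 1:1  a_19=362
d|20:{1,2,4,5,10,20}  Σf=1+4+16+25+100+400=546
[q^21] f(21)=441,f(7)=49,f(3)=9,f(1)=1 ⇒ 500
[q^22] f(22)=484,f(11)=121,f(2)=4,f(1)=1 ⇒ 610
[q^23] f(23)=529,f(1)=1 ⇒ 530

341, 290, 455, 362, 546, 500, 610, 530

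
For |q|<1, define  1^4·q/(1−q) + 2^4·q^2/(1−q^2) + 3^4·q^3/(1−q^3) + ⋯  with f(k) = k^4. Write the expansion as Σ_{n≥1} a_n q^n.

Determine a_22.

a_22 = 248914

q^22  k|22↦f(k): 22:234256 11:14641 2:16 1:1  a_22=248914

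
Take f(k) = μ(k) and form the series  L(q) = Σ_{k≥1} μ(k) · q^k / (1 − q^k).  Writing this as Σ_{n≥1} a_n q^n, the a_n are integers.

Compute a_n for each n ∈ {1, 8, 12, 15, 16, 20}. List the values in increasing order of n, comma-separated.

[q^1] μ(1)=1 ⇒ 1
n=8: 8·1 4·2 2·4 1·8  μ→[0+0+(-1)+1]=0
[q^12] μ(1)=1,μ(2)=-1,μ(3)=-1,μ(4)=0,μ(6)=1,μ(12)=0 ⇒ 0
n=15: 1·15 3·5 5·3 15·1  μ→[1+(-1)+(-1)+1]=0
d|16:{16,8,4,2,1}  Σμ=0+0+0+(-1)+1=0
[q^20] μ(1)=1,μ(2)=-1,μ(4)=0,μ(5)=-1,μ(10)=1,μ(20)=0 ⇒ 0

1, 0, 0, 0, 0, 0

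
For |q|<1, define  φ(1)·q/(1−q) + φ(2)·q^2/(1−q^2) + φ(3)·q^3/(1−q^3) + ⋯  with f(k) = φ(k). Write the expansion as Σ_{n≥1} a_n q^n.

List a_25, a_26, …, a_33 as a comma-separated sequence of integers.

n=25: 25·1 5·5 1·25  φ→[20+4+1]=25
d|26:{26,13,2,1}  Σφ=12+12+1+1=26
q^27  k|27↦φ(k): 1:1 3:2 9:6 27:18  a_27=27
n=28: 28·1 14·2 7·4 4·7 2·14 1·28  φ→[12+6+6+2+1+1]=28
q^29  k|29↦φ(k): 1:1 29:28  a_29=29
n=30: 30·1 15·2 10·3 6·5 5·6 3·10 2·15 1·30  φ→[8+8+4+2+4+2+1+1]=30
n=31: 31·1 1·31  φ→[30+1]=31
q^32  k|32↦φ(k): 1:1 2:1 4:2 8:4 16:8 32:16  a_32=32
q^33  k|33↦φ(k): 33:20 11:10 3:2 1:1  a_33=33

25, 26, 27, 28, 29, 30, 31, 32, 33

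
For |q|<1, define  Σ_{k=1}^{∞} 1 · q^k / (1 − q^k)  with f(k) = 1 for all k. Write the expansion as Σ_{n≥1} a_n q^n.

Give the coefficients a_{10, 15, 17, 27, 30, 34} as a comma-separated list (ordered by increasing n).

d|10:{10,5,2,1}  Σf=1+1+1+1=4
d|15:{15,5,3,1}  Σf=1+1+1+1=4
d|17:{17,1}  Σf=1+1=2
[q^27] f(27)=1,f(9)=1,f(3)=1,f(1)=1 ⇒ 4
[q^30] f(1)=1,f(2)=1,f(3)=1,f(5)=1,f(6)=1,f(10)=1,f(15)=1,f(30)=1 ⇒ 8
[q^34] f(34)=1,f(17)=1,f(2)=1,f(1)=1 ⇒ 4

4, 4, 2, 4, 8, 4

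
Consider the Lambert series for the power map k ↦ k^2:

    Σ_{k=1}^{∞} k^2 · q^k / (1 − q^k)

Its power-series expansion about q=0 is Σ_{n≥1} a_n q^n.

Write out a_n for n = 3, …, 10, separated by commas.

10, 21, 26, 50, 50, 85, 91, 130

d|3:{1,3}  Σf=1+9=10
d|4:{4,2,1}  Σf=16+4+1=21
d|5:{1,5}  Σf=1+25=26
d|6:{6,3,2,1}  Σf=36+9+4+1=50
n=7: 1·7 7·1  f→[1+49]=50
[q^8] f(8)=64,f(4)=16,f(2)=4,f(1)=1 ⇒ 85
n=9: 1·9 3·3 9·1  f→[1+9+81]=91
d|10:{10,5,2,1}  Σf=100+25+4+1=130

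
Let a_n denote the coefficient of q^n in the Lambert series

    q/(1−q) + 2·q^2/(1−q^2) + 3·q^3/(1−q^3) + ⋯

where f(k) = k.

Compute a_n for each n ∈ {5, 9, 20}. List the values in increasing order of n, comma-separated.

6, 13, 42

d|5:{5,1}  Σf=5+1=6
[q^9] f(9)=9,f(3)=3,f(1)=1 ⇒ 13
d|20:{1,2,4,5,10,20}  Σf=1+2+4+5+10+20=42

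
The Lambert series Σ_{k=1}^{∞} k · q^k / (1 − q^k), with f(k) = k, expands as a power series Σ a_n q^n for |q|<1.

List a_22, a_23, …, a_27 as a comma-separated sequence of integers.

36, 24, 60, 31, 42, 40

d|22:{22,11,2,1}  Σf=22+11+2+1=36
n=23: 1·23 23·1  f→[1+23]=24
d|24:{24,12,8,6,4,3,2,1}  Σf=24+12+8+6+4+3+2+1=60
d|25:{1,5,25}  Σf=1+5+25=31
d|26:{26,13,2,1}  Σf=26+13+2+1=42
d|27:{27,9,3,1}  Σf=27+9+3+1=40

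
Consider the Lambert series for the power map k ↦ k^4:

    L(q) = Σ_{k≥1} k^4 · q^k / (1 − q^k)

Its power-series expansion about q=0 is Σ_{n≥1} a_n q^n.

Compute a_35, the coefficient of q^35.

a_35 = 1503652

q^35  k|35↦f(k): 1:1 5:625 7:2401 35:1500625  a_35=1503652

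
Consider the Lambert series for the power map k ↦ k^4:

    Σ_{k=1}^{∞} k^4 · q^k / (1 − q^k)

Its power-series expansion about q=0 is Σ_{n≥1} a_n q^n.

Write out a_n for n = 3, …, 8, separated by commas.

q^3  k|3↦f(k): 1:1 3:81  a_3=82
[q^4] f(1)=1,f(2)=16,f(4)=256 ⇒ 273
n=5: 1·5 5·1  f→[1+625]=626
q^6  k|6↦f(k): 1:1 2:16 3:81 6:1296  a_6=1394
q^7  k|7↦f(k): 1:1 7:2401  a_7=2402
q^8  k|8↦f(k): 1:1 2:16 4:256 8:4096  a_8=4369

82, 273, 626, 1394, 2402, 4369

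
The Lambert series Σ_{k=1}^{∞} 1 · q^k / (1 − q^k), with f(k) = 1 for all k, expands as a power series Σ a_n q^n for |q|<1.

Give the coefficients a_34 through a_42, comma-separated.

4, 4, 9, 2, 4, 4, 8, 2, 8

q^34  k|34↦f(k): 1:1 2:1 17:1 34:1  a_34=4
n=35: 35·1 7·5 5·7 1·35  f→[1+1+1+1]=4
d|36:{1,2,3,4,6,9,12,18,36}  Σf=1+1+1+1+1+1+1+1+1=9
[q^37] f(1)=1,f(37)=1 ⇒ 2
[q^38] f(1)=1,f(2)=1,f(19)=1,f(38)=1 ⇒ 4
q^39  k|39↦f(k): 39:1 13:1 3:1 1:1  a_39=4
q^40  k|40↦f(k): 40:1 20:1 10:1 8:1 5:1 4:1 2:1 1:1  a_40=8
q^41  k|41↦f(k): 1:1 41:1  a_41=2
[q^42] f(1)=1,f(2)=1,f(3)=1,f(6)=1,f(7)=1,f(14)=1,f(21)=1,f(42)=1 ⇒ 8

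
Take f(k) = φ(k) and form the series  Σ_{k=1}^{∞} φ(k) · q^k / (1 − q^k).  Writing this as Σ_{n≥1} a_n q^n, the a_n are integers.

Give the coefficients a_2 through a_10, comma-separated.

n=2: 1·2 2·1  φ→[1+1]=2
d|3:{3,1}  Σφ=2+1=3
d|4:{4,2,1}  Σφ=2+1+1=4
n=5: 1·5 5·1  φ→[1+4]=5
d|6:{1,2,3,6}  Σφ=1+1+2+2=6
d|7:{7,1}  Σφ=6+1=7
q^8  k|8↦φ(k): 1:1 2:1 4:2 8:4  a_8=8
[q^9] φ(1)=1,φ(3)=2,φ(9)=6 ⇒ 9
d|10:{10,5,2,1}  Σφ=4+4+1+1=10

2, 3, 4, 5, 6, 7, 8, 9, 10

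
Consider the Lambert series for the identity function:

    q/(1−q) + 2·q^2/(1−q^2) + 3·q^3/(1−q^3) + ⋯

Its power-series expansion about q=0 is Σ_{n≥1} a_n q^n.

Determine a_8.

q^8  k|8↦f(k): 1:1 2:2 4:4 8:8  a_8=15

a_8 = 15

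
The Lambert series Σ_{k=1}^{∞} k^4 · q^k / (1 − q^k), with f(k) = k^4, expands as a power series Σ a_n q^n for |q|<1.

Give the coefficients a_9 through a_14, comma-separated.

[q^9] f(1)=1,f(3)=81,f(9)=6561 ⇒ 6643
[q^10] f(1)=1,f(2)=16,f(5)=625,f(10)=10000 ⇒ 10642
[q^11] f(11)=14641,f(1)=1 ⇒ 14642
[q^12] f(12)=20736,f(6)=1296,f(4)=256,f(3)=81,f(2)=16,f(1)=1 ⇒ 22386
q^13  k|13↦f(k): 13:28561 1:1  a_13=28562
[q^14] f(1)=1,f(2)=16,f(7)=2401,f(14)=38416 ⇒ 40834

6643, 10642, 14642, 22386, 28562, 40834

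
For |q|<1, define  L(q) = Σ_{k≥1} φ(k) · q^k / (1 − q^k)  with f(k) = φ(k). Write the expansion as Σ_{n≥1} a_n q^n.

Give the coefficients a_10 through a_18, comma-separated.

[q^10] φ(10)=4,φ(5)=4,φ(2)=1,φ(1)=1 ⇒ 10
[q^11] φ(1)=1,φ(11)=10 ⇒ 11
[q^12] φ(1)=1,φ(2)=1,φ(3)=2,φ(4)=2,φ(6)=2,φ(12)=4 ⇒ 12
q^13  k|13↦φ(k): 13:12 1:1  a_13=13
n=14: 1·14 2·7 7·2 14·1  φ→[1+1+6+6]=14
d|15:{15,5,3,1}  Σφ=8+4+2+1=15
[q^16] φ(1)=1,φ(2)=1,φ(4)=2,φ(8)=4,φ(16)=8 ⇒ 16
[q^17] φ(17)=16,φ(1)=1 ⇒ 17
q^18  k|18↦φ(k): 18:6 9:6 6:2 3:2 2:1 1:1  a_18=18

10, 11, 12, 13, 14, 15, 16, 17, 18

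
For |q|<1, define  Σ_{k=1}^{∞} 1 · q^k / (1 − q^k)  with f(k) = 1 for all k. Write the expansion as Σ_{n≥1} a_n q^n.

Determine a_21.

a_21 = 4

[q^21] f(21)=1,f(7)=1,f(3)=1,f(1)=1 ⇒ 4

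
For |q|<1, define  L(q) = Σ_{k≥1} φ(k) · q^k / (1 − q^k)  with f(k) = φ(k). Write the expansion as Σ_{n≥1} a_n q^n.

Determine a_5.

[q^5] φ(1)=1,φ(5)=4 ⇒ 5

a_5 = 5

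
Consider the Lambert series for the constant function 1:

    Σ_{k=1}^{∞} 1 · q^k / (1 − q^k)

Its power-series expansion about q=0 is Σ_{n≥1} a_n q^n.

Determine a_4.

a_4 = 3

n=4: 4·1 2·2 1·4  f→[1+1+1]=3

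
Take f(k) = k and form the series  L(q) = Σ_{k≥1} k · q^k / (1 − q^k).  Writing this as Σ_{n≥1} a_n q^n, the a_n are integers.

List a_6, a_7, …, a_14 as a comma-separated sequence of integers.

n=6: 6·1 3·2 2·3 1·6  f→[6+3+2+1]=12
d|7:{1,7}  Σf=1+7=8
n=8: 1·8 2·4 4·2 8·1  f→[1+2+4+8]=15
n=9: 9·1 3·3 1·9  f→[9+3+1]=13
n=10: 1·10 2·5 5·2 10·1  f→[1+2+5+10]=18
n=11: 11·1 1·11  f→[11+1]=12
d|12:{12,6,4,3,2,1}  Σf=12+6+4+3+2+1=28
n=13: 1·13 13·1  f→[1+13]=14
[q^14] f(1)=1,f(2)=2,f(7)=7,f(14)=14 ⇒ 24

12, 8, 15, 13, 18, 12, 28, 14, 24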